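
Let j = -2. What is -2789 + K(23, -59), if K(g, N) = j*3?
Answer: -2795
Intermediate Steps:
K(g, N) = -6 (K(g, N) = -2*3 = -6)
-2789 + K(23, -59) = -2789 - 6 = -2795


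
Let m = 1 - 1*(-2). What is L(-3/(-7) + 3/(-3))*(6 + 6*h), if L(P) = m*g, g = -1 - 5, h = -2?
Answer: 108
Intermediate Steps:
g = -6
m = 3 (m = 1 + 2 = 3)
L(P) = -18 (L(P) = 3*(-6) = -18)
L(-3/(-7) + 3/(-3))*(6 + 6*h) = -18*(6 + 6*(-2)) = -18*(6 - 12) = -18*(-6) = 108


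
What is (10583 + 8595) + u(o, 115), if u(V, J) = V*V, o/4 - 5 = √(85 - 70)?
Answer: 19818 + 160*√15 ≈ 20438.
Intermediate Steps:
o = 20 + 4*√15 (o = 20 + 4*√(85 - 70) = 20 + 4*√15 ≈ 35.492)
u(V, J) = V²
(10583 + 8595) + u(o, 115) = (10583 + 8595) + (20 + 4*√15)² = 19178 + (20 + 4*√15)²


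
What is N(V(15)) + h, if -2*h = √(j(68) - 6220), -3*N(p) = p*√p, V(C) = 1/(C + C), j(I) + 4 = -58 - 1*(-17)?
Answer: -√30/2700 - I*√6265/2 ≈ -0.0020286 - 39.576*I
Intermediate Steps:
j(I) = -45 (j(I) = -4 + (-58 - 1*(-17)) = -4 + (-58 + 17) = -4 - 41 = -45)
V(C) = 1/(2*C)
N(p) = -p^(3/2)/3 (N(p) = -p*√p/3 = -p^(3/2)/3)
h = -I*√6265/2 (h = -√(-45 - 6220)/2 = -I*√6265/2 ≈ -39.576*I)
N(V(15)) + h = -√30/900/3 - I*√6265/2 = -√30/2700 - I*√6265/2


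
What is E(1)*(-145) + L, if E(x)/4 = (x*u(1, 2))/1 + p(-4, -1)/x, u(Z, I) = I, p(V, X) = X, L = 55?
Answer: -525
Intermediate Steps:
E(x) = -4/x + 8*x (E(x) = 4*((x*2)/1 - 1/x) = 4*((2*x)*1 - 1/x) = 4*(2*x - 1/x) = 4*(-1/x + 2*x) = -4/x + 8*x)
E(1)*(-145) + L = (-4/1 + 8*1)*(-145) + 55 = (-4*1 + 8)*(-145) + 55 = (-4 + 8)*(-145) + 55 = 4*(-145) + 55 = -580 + 55 = -525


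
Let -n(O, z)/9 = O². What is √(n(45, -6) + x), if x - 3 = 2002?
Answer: 2*I*√4055 ≈ 127.36*I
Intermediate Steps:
x = 2005 (x = 3 + 2002 = 2005)
n(O, z) = -9*O²
√(n(45, -6) + x) = √(-9*45² + 2005) = √(-9*2025 + 2005) = √(-18225 + 2005) = √(-16220) = 2*I*√4055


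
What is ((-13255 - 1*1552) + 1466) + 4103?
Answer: -9238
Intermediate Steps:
((-13255 - 1*1552) + 1466) + 4103 = ((-13255 - 1552) + 1466) + 4103 = (-14807 + 1466) + 4103 = -13341 + 4103 = -9238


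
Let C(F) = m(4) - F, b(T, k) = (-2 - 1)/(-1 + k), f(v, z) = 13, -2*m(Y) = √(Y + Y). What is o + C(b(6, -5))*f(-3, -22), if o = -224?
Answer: -461/2 - 13*√2 ≈ -248.88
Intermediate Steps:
m(Y) = -√2*√Y/2 (m(Y) = -√(Y + Y)/2 = -√2*√Y/2)
b(T, k) = -3/(-1 + k)
C(F) = -F - √2 (C(F) = -√2*√4/2 - F = -½*√2*2 - F = -√2 - F = -F - √2)
o + C(b(6, -5))*f(-3, -22) = -224 + (-(-3)/(-1 - 5) - √2)*13 = -224 + (-(-3)/(-6) - √2)*13 = -224 + (-(-3)*(-1)/6 - √2)*13 = -224 + (-1*½ - √2)*13 = -224 + (-½ - √2)*13 = -224 + (-13/2 - 13*√2) = -461/2 - 13*√2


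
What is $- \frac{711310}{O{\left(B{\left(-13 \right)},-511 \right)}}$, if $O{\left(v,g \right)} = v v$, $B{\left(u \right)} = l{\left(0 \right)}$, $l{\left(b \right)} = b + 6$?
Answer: $- \frac{355655}{18} \approx -19759.0$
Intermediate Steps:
$l{\left(b \right)} = 6 + b$
$B{\left(u \right)} = 6$ ($B{\left(u \right)} = 6 + 0 = 6$)
$O{\left(v,g \right)} = v^{2}$
$- \frac{711310}{O{\left(B{\left(-13 \right)},-511 \right)}} = - \frac{711310}{6^{2}} = - \frac{711310}{36} = \left(-711310\right) \frac{1}{36} = - \frac{355655}{18}$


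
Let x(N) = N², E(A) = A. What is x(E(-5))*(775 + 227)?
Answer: 25050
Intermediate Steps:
x(E(-5))*(775 + 227) = (-5)²*(775 + 227) = 25*1002 = 25050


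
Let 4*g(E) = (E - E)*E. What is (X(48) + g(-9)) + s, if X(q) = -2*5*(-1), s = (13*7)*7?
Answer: 647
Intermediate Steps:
g(E) = 0 (g(E) = ((E - E)*E)/4 = (0*E)/4 = (¼)*0 = 0)
s = 637 (s = 91*7 = 637)
X(q) = 10 (X(q) = -10*(-1) = 10)
(X(48) + g(-9)) + s = (10 + 0) + 637 = 10 + 637 = 647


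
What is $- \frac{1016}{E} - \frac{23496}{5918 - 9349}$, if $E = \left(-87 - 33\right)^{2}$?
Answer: $\frac{41857063}{6175800} \approx 6.7776$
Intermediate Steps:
$E = 14400$ ($E = \left(-120\right)^{2} = 14400$)
$- \frac{1016}{E} - \frac{23496}{5918 - 9349} = - \frac{1016}{14400} - \frac{23496}{5918 - 9349} = \left(-1016\right) \frac{1}{14400} - \frac{23496}{-3431} = - \frac{127}{1800} - - \frac{23496}{3431} = - \frac{127}{1800} + \frac{23496}{3431} = \frac{41857063}{6175800}$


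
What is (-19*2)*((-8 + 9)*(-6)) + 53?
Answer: 281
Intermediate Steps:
(-19*2)*((-8 + 9)*(-6)) + 53 = -38*(-6) + 53 = 228 + 53 = 281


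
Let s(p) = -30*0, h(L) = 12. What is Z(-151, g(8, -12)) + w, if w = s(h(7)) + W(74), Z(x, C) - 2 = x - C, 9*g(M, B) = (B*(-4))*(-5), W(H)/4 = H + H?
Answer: 1409/3 ≈ 469.67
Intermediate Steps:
W(H) = 8*H (W(H) = 4*(H + H) = 4*(2*H) = 8*H)
g(M, B) = 20*B/9 (g(M, B) = ((B*(-4))*(-5))/9 = (-4*B*(-5))/9 = (20*B)/9 = 20*B/9)
Z(x, C) = 2 + x - C (Z(x, C) = 2 + (x - C) = 2 + x - C)
s(p) = 0
w = 592 (w = 0 + 8*74 = 0 + 592 = 592)
Z(-151, g(8, -12)) + w = (2 - 151 - 20*(-12)/9) + 592 = (2 - 151 - 1*(-80/3)) + 592 = (2 - 151 + 80/3) + 592 = -367/3 + 592 = 1409/3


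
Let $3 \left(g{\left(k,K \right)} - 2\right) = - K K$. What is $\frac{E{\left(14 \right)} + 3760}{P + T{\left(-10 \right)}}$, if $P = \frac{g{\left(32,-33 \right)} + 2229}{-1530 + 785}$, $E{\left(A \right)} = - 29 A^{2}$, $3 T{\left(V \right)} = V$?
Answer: $\frac{2150070}{6527} \approx 329.41$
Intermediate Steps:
$T{\left(V \right)} = \frac{V}{3}$
$g{\left(k,K \right)} = 2 - \frac{K^{2}}{3}$ ($g{\left(k,K \right)} = 2 + \frac{- K K}{3} = 2 + \frac{\left(-1\right) K^{2}}{3} = 2 - \frac{K^{2}}{3}$)
$P = - \frac{1868}{745}$ ($P = \frac{\left(2 - \frac{\left(-33\right)^{2}}{3}\right) + 2229}{-1530 + 785} = \frac{\left(2 - 363\right) + 2229}{-745} = \left(\left(2 - 363\right) + 2229\right) \left(- \frac{1}{745}\right) = \left(-361 + 2229\right) \left(- \frac{1}{745}\right) = 1868 \left(- \frac{1}{745}\right) = - \frac{1868}{745} \approx -2.5074$)
$\frac{E{\left(14 \right)} + 3760}{P + T{\left(-10 \right)}} = \frac{- 29 \cdot 14^{2} + 3760}{- \frac{1868}{745} + \frac{1}{3} \left(-10\right)} = \frac{\left(-29\right) 196 + 3760}{- \frac{1868}{745} - \frac{10}{3}} = \frac{-5684 + 3760}{- \frac{13054}{2235}} = \left(-1924\right) \left(- \frac{2235}{13054}\right) = \frac{2150070}{6527}$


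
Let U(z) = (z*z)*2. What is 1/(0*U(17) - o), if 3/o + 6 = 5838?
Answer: -1944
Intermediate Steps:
o = 1/1944 (o = 3/(-6 + 5838) = 3/5832 = 3*(1/5832) = 1/1944 ≈ 0.00051440)
U(z) = 2*z² (U(z) = z²*2 = 2*z²)
1/(0*U(17) - o) = 1/(0*(2*17²) - 1*1/1944) = 1/(0*(2*289) - 1/1944) = 1/(0*578 - 1/1944) = 1/(0 - 1/1944) = 1/(-1/1944) = -1944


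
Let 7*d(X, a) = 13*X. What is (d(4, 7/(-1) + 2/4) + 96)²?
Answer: 524176/49 ≈ 10697.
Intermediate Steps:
d(X, a) = 13*X/7 (d(X, a) = (13*X)/7 = 13*X/7)
(d(4, 7/(-1) + 2/4) + 96)² = ((13/7)*4 + 96)² = (52/7 + 96)² = (724/7)² = 524176/49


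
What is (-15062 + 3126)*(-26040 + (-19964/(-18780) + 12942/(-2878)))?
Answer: 2100165142848256/6756105 ≈ 3.1085e+8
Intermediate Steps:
(-15062 + 3126)*(-26040 + (-19964/(-18780) + 12942/(-2878))) = -11936*(-26040 + (-19964*(-1/18780) + 12942*(-1/2878))) = -11936*(-26040 + (4991/4695 - 6471/1439)) = -11936*(-26040 - 23199296/6756105) = -11936*(-175952173496/6756105) = 2100165142848256/6756105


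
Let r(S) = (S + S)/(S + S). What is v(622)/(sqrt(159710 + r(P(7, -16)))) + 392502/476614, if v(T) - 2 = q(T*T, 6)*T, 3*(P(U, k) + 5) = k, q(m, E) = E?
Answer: 196251/238307 + 3734*sqrt(159711)/159711 ≈ 10.167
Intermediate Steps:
P(U, k) = -5 + k/3
v(T) = 2 + 6*T
r(S) = 1 (r(S) = (2*S)/((2*S)) = (2*S)*(1/(2*S)) = 1)
v(622)/(sqrt(159710 + r(P(7, -16)))) + 392502/476614 = (2 + 6*622)/(sqrt(159710 + 1)) + 392502/476614 = (2 + 3732)/(sqrt(159711)) + 392502*(1/476614) = 3734*(sqrt(159711)/159711) + 196251/238307 = 3734*sqrt(159711)/159711 + 196251/238307 = 196251/238307 + 3734*sqrt(159711)/159711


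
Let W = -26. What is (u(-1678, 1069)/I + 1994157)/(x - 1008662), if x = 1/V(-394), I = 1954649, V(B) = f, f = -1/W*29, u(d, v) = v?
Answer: -56519216310949/28587887049314 ≈ -1.9770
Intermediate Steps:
f = 29/26 (f = -1/(-26)*29 = -1*(-1/26)*29 = (1/26)*29 = 29/26 ≈ 1.1154)
V(B) = 29/26
x = 26/29 (x = 1/(29/26) = 26/29 ≈ 0.89655)
(u(-1678, 1069)/I + 1994157)/(x - 1008662) = (1069/1954649 + 1994157)/(26/29 - 1008662) = (1069*(1/1954649) + 1994157)/(-29251172/29) = (1069/1954649 + 1994157)*(-29/29251172) = (3897876986962/1954649)*(-29/29251172) = -56519216310949/28587887049314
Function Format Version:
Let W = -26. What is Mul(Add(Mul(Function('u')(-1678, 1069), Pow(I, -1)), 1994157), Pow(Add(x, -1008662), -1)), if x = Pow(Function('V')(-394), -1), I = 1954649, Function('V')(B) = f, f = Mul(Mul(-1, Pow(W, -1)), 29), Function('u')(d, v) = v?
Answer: Rational(-56519216310949, 28587887049314) ≈ -1.9770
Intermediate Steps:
f = Rational(29, 26) (f = Mul(Mul(-1, Pow(-26, -1)), 29) = Mul(Mul(-1, Rational(-1, 26)), 29) = Mul(Rational(1, 26), 29) = Rational(29, 26) ≈ 1.1154)
Function('V')(B) = Rational(29, 26)
x = Rational(26, 29) (x = Pow(Rational(29, 26), -1) = Rational(26, 29) ≈ 0.89655)
Mul(Add(Mul(Function('u')(-1678, 1069), Pow(I, -1)), 1994157), Pow(Add(x, -1008662), -1)) = Mul(Add(Mul(1069, Pow(1954649, -1)), 1994157), Pow(Add(Rational(26, 29), -1008662), -1)) = Mul(Add(Mul(1069, Rational(1, 1954649)), 1994157), Pow(Rational(-29251172, 29), -1)) = Mul(Add(Rational(1069, 1954649), 1994157), Rational(-29, 29251172)) = Mul(Rational(3897876986962, 1954649), Rational(-29, 29251172)) = Rational(-56519216310949, 28587887049314)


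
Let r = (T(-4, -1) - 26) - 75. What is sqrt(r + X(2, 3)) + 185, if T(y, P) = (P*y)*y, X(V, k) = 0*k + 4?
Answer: 185 + I*sqrt(113) ≈ 185.0 + 10.63*I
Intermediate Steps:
X(V, k) = 4 (X(V, k) = 0 + 4 = 4)
T(y, P) = P*y**2
r = -117 (r = (-1*(-4)**2 - 26) - 75 = (-1*16 - 26) - 75 = (-16 - 26) - 75 = -42 - 75 = -117)
sqrt(r + X(2, 3)) + 185 = sqrt(-117 + 4) + 185 = sqrt(-113) + 185 = I*sqrt(113) + 185 = 185 + I*sqrt(113)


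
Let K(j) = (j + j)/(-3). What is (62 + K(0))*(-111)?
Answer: -6882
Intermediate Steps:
K(j) = -2*j/3 (K(j) = (2*j)*(-⅓) = -2*j/3)
(62 + K(0))*(-111) = (62 - ⅔*0)*(-111) = (62 + 0)*(-111) = 62*(-111) = -6882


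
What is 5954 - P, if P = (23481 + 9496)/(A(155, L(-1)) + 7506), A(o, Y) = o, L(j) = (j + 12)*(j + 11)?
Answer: 45580617/7661 ≈ 5949.7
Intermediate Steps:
L(j) = (11 + j)*(12 + j) (L(j) = (12 + j)*(11 + j) = (11 + j)*(12 + j))
P = 32977/7661 (P = (23481 + 9496)/(155 + 7506) = 32977/7661 ≈ 4.3045)
5954 - P = 5954 - 1*32977/7661 = 5954 - 32977/7661 = 45580617/7661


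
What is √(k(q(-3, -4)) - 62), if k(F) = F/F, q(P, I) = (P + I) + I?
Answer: I*√61 ≈ 7.8102*I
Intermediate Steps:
q(P, I) = P + 2*I (q(P, I) = (I + P) + I = P + 2*I)
k(F) = 1
√(k(q(-3, -4)) - 62) = √(1 - 62) = √(-61) = I*√61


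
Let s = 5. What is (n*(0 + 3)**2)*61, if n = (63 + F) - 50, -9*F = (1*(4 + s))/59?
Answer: 420534/59 ≈ 7127.7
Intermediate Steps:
F = -1/59 (F = -1*(4 + 5)/(9*59) = -1*9/(9*59) = -1/59 ≈ -0.016949)
n = 766/59 (n = (63 - 1/59) - 50 = 3716/59 - 50 = 766/59 ≈ 12.983)
(n*(0 + 3)**2)*61 = (766*(0 + 3)**2/59)*61 = ((766/59)*3**2)*61 = ((766/59)*9)*61 = (6894/59)*61 = 420534/59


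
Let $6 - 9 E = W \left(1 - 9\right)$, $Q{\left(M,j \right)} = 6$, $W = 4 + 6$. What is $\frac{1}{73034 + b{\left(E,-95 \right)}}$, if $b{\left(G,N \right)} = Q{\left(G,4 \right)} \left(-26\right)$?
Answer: $\frac{1}{72878} \approx 1.3722 \cdot 10^{-5}$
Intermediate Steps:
$W = 10$
$E = \frac{86}{9}$ ($E = \frac{2}{3} - \frac{10 \left(1 - 9\right)}{9} = \frac{2}{3} - \frac{10 \left(-8\right)}{9} = \frac{2}{3} - - \frac{80}{9} = \frac{2}{3} + \frac{80}{9} = \frac{86}{9} \approx 9.5556$)
$b{\left(G,N \right)} = -156$ ($b{\left(G,N \right)} = 6 \left(-26\right) = -156$)
$\frac{1}{73034 + b{\left(E,-95 \right)}} = \frac{1}{73034 - 156} = \frac{1}{72878}$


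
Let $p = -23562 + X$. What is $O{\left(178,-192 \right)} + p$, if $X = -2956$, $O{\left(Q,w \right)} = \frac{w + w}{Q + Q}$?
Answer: $- \frac{2360198}{89} \approx -26519.0$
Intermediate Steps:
$O{\left(Q,w \right)} = \frac{w}{Q}$ ($O{\left(Q,w \right)} = \frac{2 w}{2 Q} = 2 w \frac{1}{2 Q} = \frac{w}{Q}$)
$p = -26518$ ($p = -23562 - 2956 = -26518$)
$O{\left(178,-192 \right)} + p = - \frac{192}{178} - 26518 = \left(-192\right) \frac{1}{178} - 26518 = - \frac{96}{89} - 26518 = - \frac{2360198}{89}$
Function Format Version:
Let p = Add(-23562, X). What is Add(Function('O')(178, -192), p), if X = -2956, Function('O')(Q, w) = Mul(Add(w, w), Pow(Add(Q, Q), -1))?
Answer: Rational(-2360198, 89) ≈ -26519.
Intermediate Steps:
Function('O')(Q, w) = Mul(w, Pow(Q, -1)) (Function('O')(Q, w) = Mul(Mul(2, w), Pow(Mul(2, Q), -1)) = Mul(Mul(2, w), Mul(Rational(1, 2), Pow(Q, -1))) = Mul(w, Pow(Q, -1)))
p = -26518 (p = Add(-23562, -2956) = -26518)
Add(Function('O')(178, -192), p) = Add(Mul(-192, Pow(178, -1)), -26518) = Add(Mul(-192, Rational(1, 178)), -26518) = Add(Rational(-96, 89), -26518) = Rational(-2360198, 89)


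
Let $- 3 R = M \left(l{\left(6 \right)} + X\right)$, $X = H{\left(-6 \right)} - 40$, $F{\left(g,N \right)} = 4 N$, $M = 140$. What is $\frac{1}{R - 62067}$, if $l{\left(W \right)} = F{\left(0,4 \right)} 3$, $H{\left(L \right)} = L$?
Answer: $- \frac{3}{186481} \approx -1.6087 \cdot 10^{-5}$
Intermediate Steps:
$X = -46$ ($X = -6 - 40 = -46$)
$l{\left(W \right)} = 48$ ($l{\left(W \right)} = 4 \cdot 4 \cdot 3 = 16 \cdot 3 = 48$)
$R = - \frac{280}{3}$ ($R = - \frac{140 \left(48 - 46\right)}{3} = - \frac{140 \cdot 2}{3} = \left(- \frac{1}{3}\right) 280 = - \frac{280}{3} \approx -93.333$)
$\frac{1}{R - 62067} = \frac{1}{- \frac{280}{3} - 62067} = \frac{1}{- \frac{186481}{3}} = - \frac{3}{186481}$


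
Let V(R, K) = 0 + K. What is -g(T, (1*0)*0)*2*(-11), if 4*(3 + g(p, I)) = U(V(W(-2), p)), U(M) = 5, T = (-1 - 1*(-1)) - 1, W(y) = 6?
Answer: -77/2 ≈ -38.500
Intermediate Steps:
T = -1 (T = (-1 + 1) - 1 = 0 - 1 = -1)
V(R, K) = K
g(p, I) = -7/4 (g(p, I) = -3 + (1/4)*5 = -3 + 5/4 = -7/4)
-g(T, (1*0)*0)*2*(-11) = -(-7/4*2)*(-11) = -(-7)*(-11)/2 = -1*77/2 = -77/2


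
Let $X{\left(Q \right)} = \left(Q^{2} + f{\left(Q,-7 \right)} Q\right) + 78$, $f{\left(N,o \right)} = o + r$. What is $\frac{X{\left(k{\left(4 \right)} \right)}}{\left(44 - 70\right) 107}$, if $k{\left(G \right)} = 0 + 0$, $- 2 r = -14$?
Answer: $- \frac{3}{107} \approx -0.028037$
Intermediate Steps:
$r = 7$ ($r = \left(- \frac{1}{2}\right) \left(-14\right) = 7$)
$k{\left(G \right)} = 0$
$f{\left(N,o \right)} = 7 + o$ ($f{\left(N,o \right)} = o + 7 = 7 + o$)
$X{\left(Q \right)} = 78 + Q^{2}$ ($X{\left(Q \right)} = \left(Q^{2} + \left(7 - 7\right) Q\right) + 78 = \left(Q^{2} + 0 Q\right) + 78 = \left(Q^{2} + 0\right) + 78 = Q^{2} + 78 = 78 + Q^{2}$)
$\frac{X{\left(k{\left(4 \right)} \right)}}{\left(44 - 70\right) 107} = \frac{78 + 0^{2}}{\left(44 - 70\right) 107} = \frac{78 + 0}{\left(-26\right) 107} = \frac{78}{-2782} = 78 \left(- \frac{1}{2782}\right) = - \frac{3}{107}$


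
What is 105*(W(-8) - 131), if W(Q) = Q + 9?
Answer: -13650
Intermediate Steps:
W(Q) = 9 + Q
105*(W(-8) - 131) = 105*((9 - 8) - 131) = 105*(1 - 131) = 105*(-130) = -13650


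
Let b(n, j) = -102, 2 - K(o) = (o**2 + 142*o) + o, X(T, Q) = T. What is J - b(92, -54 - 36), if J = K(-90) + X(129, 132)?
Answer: 5003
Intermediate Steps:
K(o) = 2 - o**2 - 143*o (K(o) = 2 - ((o**2 + 142*o) + o) = 2 - (o**2 + 143*o) = 2 + (-o**2 - 143*o) = 2 - o**2 - 143*o)
J = 4901 (J = (2 - 1*(-90)**2 - 143*(-90)) + 129 = (2 - 1*8100 + 12870) + 129 = (2 - 8100 + 12870) + 129 = 4772 + 129 = 4901)
J - b(92, -54 - 36) = 4901 - 1*(-102) = 4901 + 102 = 5003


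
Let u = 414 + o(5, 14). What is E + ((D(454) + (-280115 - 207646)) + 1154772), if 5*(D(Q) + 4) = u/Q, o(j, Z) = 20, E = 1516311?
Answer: 2478066147/1135 ≈ 2.1833e+6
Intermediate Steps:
u = 434 (u = 414 + 20 = 434)
D(Q) = -4 + 434/(5*Q) (D(Q) = -4 + (434/Q)/5 = -4 + 434/(5*Q))
E + ((D(454) + (-280115 - 207646)) + 1154772) = 1516311 + (((-4 + (434/5)/454) + (-280115 - 207646)) + 1154772) = 1516311 + (((-4 + (434/5)*(1/454)) - 487761) + 1154772) = 1516311 + (((-4 + 217/1135) - 487761) + 1154772) = 1516311 + ((-4323/1135 - 487761) + 1154772) = 1516311 + (-553613058/1135 + 1154772) = 1516311 + 757053162/1135 = 2478066147/1135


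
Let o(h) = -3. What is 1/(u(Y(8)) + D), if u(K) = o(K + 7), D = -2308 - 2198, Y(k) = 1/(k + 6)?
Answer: -1/4509 ≈ -0.00022178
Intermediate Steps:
Y(k) = 1/(6 + k)
D = -4506
u(K) = -3
1/(u(Y(8)) + D) = 1/(-3 - 4506) = 1/(-4509) = -1/4509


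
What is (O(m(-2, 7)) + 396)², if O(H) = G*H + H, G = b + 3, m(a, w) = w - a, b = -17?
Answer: 77841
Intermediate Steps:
G = -14 (G = -17 + 3 = -14)
O(H) = -13*H (O(H) = -14*H + H = -13*H)
(O(m(-2, 7)) + 396)² = (-13*(7 - 1*(-2)) + 396)² = (-13*(7 + 2) + 396)² = (-13*9 + 396)² = (-117 + 396)² = 279² = 77841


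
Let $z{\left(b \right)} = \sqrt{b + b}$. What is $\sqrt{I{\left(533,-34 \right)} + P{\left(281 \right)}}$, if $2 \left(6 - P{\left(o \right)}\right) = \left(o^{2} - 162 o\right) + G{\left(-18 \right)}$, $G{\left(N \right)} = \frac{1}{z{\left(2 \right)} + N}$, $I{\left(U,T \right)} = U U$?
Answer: $\frac{\sqrt{17112034}}{8} \approx 517.08$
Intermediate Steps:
$I{\left(U,T \right)} = U^{2}$
$z{\left(b \right)} = \sqrt{2} \sqrt{b}$ ($z{\left(b \right)} = \sqrt{2 b} = \sqrt{2} \sqrt{b}$)
$G{\left(N \right)} = \frac{1}{2 + N}$ ($G{\left(N \right)} = \frac{1}{\sqrt{2} \sqrt{2} + N} = \frac{1}{2 + N}$)
$P{\left(o \right)} = \frac{193}{32} + 81 o - \frac{o^{2}}{2}$ ($P{\left(o \right)} = 6 - \frac{\left(o^{2} - 162 o\right) + \frac{1}{2 - 18}}{2} = 6 - \frac{\left(o^{2} - 162 o\right) + \frac{1}{-16}}{2} = 6 - \frac{\left(o^{2} - 162 o\right) - \frac{1}{16}}{2} = 6 - \frac{- \frac{1}{16} + o^{2} - 162 o}{2} = 6 + \left(\frac{1}{32} + 81 o - \frac{o^{2}}{2}\right) = \frac{193}{32} + 81 o - \frac{o^{2}}{2}$)
$\sqrt{I{\left(533,-34 \right)} + P{\left(281 \right)}} = \sqrt{533^{2} + \left(\frac{193}{32} + 81 \cdot 281 - \frac{281^{2}}{2}\right)} = \sqrt{284089 + \left(\frac{193}{32} + 22761 - \frac{78961}{2}\right)} = \sqrt{284089 - \frac{534831}{32}} = \sqrt{\frac{8556017}{32}} = \frac{\sqrt{17112034}}{8}$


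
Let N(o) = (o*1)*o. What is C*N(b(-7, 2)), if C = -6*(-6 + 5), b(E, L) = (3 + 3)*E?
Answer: 10584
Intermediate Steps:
b(E, L) = 6*E
N(o) = o² (N(o) = o*o = o²)
C = 6 (C = -6*(-1) = 6)
C*N(b(-7, 2)) = 6*(6*(-7))² = 6*(-42)² = 6*1764 = 10584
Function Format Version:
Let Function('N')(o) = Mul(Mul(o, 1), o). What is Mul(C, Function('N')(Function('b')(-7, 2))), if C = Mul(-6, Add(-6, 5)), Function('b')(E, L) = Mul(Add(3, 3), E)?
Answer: 10584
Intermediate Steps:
Function('b')(E, L) = Mul(6, E)
Function('N')(o) = Pow(o, 2) (Function('N')(o) = Mul(o, o) = Pow(o, 2))
C = 6 (C = Mul(-6, -1) = 6)
Mul(C, Function('N')(Function('b')(-7, 2))) = Mul(6, Pow(Mul(6, -7), 2)) = Mul(6, Pow(-42, 2)) = Mul(6, 1764) = 10584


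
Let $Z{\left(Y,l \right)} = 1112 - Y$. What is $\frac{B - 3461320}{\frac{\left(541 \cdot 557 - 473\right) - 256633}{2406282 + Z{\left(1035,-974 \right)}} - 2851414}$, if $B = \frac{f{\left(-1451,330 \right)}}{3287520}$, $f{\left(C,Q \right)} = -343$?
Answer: $\frac{27382341014526558737}{22557402960700010400} \approx 1.2139$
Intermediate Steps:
$B = - \frac{343}{3287520} \approx -0.00010433$
$\frac{B - 3461320}{\frac{\left(541 \cdot 557 - 473\right) - 256633}{2406282 + Z{\left(1035,-974 \right)}} - 2851414} = \frac{- \frac{343}{3287520} - 3461320}{\frac{\left(541 \cdot 557 - 473\right) - 256633}{2406282 + \left(1112 - 1035\right)} - 2851414} = - \frac{11379158726743}{3287520 \left(\frac{\left(301337 - 473\right) - 256633}{2406282 + \left(1112 - 1035\right)} - 2851414\right)} = - \frac{11379158726743}{3287520 \left(\frac{300864 - 256633}{2406282 + 77} - 2851414\right)} = - \frac{11379158726743}{3287520 \left(\frac{44231}{2406359} - 2851414\right)} = - \frac{11379158726743}{3287520 \left(- \frac{6861525697395}{2406359}\right)} = \left(- \frac{11379158726743}{3287520}\right) \left(- \frac{2406359}{6861525697395}\right) = \frac{27382341014526558737}{22557402960700010400}$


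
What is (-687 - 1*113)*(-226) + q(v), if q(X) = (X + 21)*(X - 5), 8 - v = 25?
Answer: 180712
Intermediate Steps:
v = -17 (v = 8 - 1*25 = 8 - 25 = -17)
q(X) = (-5 + X)*(21 + X) (q(X) = (21 + X)*(-5 + X) = (-5 + X)*(21 + X))
(-687 - 1*113)*(-226) + q(v) = (-687 - 1*113)*(-226) + (-105 + (-17)² + 16*(-17)) = (-687 - 113)*(-226) + (-105 + 289 - 272) = -800*(-226) - 88 = 180800 - 88 = 180712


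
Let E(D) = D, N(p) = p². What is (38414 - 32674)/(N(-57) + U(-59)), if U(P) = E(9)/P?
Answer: 169330/95841 ≈ 1.7668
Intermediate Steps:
U(P) = 9/P
(38414 - 32674)/(N(-57) + U(-59)) = (38414 - 32674)/((-57)² + 9/(-59)) = 5740/(3249 + 9*(-1/59)) = 5740/(3249 - 9/59) = 5740/(191682/59) = 5740*(59/191682) = 169330/95841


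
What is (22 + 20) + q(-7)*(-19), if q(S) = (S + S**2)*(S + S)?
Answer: 11214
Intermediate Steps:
q(S) = 2*S*(S + S**2) (q(S) = (S + S**2)*(2*S) = 2*S*(S + S**2))
(22 + 20) + q(-7)*(-19) = (22 + 20) + (2*(-7)**2*(1 - 7))*(-19) = 42 + (2*49*(-6))*(-19) = 42 - 588*(-19) = 42 + 11172 = 11214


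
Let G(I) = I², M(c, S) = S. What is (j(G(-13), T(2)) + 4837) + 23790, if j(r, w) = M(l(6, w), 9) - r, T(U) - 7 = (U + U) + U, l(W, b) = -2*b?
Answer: 28467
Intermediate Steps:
T(U) = 7 + 3*U (T(U) = 7 + ((U + U) + U) = 7 + (2*U + U) = 7 + 3*U)
j(r, w) = 9 - r
(j(G(-13), T(2)) + 4837) + 23790 = ((9 - 1*(-13)²) + 4837) + 23790 = ((9 - 1*169) + 4837) + 23790 = ((9 - 169) + 4837) + 23790 = (-160 + 4837) + 23790 = 4677 + 23790 = 28467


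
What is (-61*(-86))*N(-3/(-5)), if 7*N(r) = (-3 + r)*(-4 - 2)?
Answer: 377712/35 ≈ 10792.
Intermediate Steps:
N(r) = 18/7 - 6*r/7 (N(r) = ((-3 + r)*(-4 - 2))/7 = ((-3 + r)*(-6))/7 = (18 - 6*r)/7 = 18/7 - 6*r/7)
(-61*(-86))*N(-3/(-5)) = (-61*(-86))*(18/7 - (-18)/(7*(-5))) = 5246*(18/7 - (-18)*(-1)/(7*5)) = 5246*(18/7 - 6/7*⅗) = 5246*(18/7 - 18/35) = 5246*(72/35) = 377712/35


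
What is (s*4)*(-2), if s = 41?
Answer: -328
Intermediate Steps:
(s*4)*(-2) = (41*4)*(-2) = 164*(-2) = -328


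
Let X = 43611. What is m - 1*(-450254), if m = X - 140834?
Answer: 353031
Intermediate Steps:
m = -97223 (m = 43611 - 140834 = -97223)
m - 1*(-450254) = -97223 - 1*(-450254) = -97223 + 450254 = 353031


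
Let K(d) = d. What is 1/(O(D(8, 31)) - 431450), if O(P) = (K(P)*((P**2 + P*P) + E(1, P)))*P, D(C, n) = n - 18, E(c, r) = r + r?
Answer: -1/369934 ≈ -2.7032e-6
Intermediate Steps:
E(c, r) = 2*r
D(C, n) = -18 + n
O(P) = P**2*(2*P + 2*P**2) (O(P) = (P*((P**2 + P*P) + 2*P))*P = (P*((P**2 + P**2) + 2*P))*P = (P*(2*P**2 + 2*P))*P = (P*(2*P + 2*P**2))*P = P**2*(2*P + 2*P**2))
1/(O(D(8, 31)) - 431450) = 1/(2*(-18 + 31)**3*(1 + (-18 + 31)) - 431450) = 1/(2*13**3*(1 + 13) - 431450) = 1/(2*2197*14 - 431450) = 1/(61516 - 431450) = 1/(-369934) = -1/369934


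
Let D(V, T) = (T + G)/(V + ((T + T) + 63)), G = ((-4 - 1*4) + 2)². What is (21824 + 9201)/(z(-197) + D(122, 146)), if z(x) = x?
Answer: -14798925/93787 ≈ -157.79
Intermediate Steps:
G = 36 (G = ((-4 - 4) + 2)² = (-8 + 2)² = (-6)² = 36)
D(V, T) = (36 + T)/(63 + V + 2*T) (D(V, T) = (T + 36)/(V + ((T + T) + 63)) = (36 + T)/(V + (2*T + 63)) = (36 + T)/(V + (63 + 2*T)) = (36 + T)/(63 + V + 2*T))
(21824 + 9201)/(z(-197) + D(122, 146)) = (21824 + 9201)/(-197 + (36 + 146)/(63 + 122 + 2*146)) = 31025/(-197 + 182/(63 + 122 + 292)) = 31025/(-197 + 182/477) = 31025/(-93787/477) = 31025*(-477/93787) = -14798925/93787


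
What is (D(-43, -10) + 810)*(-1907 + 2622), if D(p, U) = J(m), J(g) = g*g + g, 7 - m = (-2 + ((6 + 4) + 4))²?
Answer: 13901030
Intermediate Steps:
m = -137 (m = 7 - (-2 + ((6 + 4) + 4))² = 7 - (-2 + (10 + 4))² = 7 - (-2 + 14)² = 7 - 1*12² = 7 - 1*144 = 7 - 144 = -137)
J(g) = g + g² (J(g) = g² + g = g + g²)
D(p, U) = 18632 (D(p, U) = -137*(1 - 137) = -137*(-136) = 18632)
(D(-43, -10) + 810)*(-1907 + 2622) = (18632 + 810)*(-1907 + 2622) = 19442*715 = 13901030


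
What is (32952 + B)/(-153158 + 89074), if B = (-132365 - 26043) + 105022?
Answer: 10217/32042 ≈ 0.31886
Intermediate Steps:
B = -53386 (B = -158408 + 105022 = -53386)
(32952 + B)/(-153158 + 89074) = (32952 - 53386)/(-153158 + 89074) = -20434/(-64084) = -20434*(-1/64084) = 10217/32042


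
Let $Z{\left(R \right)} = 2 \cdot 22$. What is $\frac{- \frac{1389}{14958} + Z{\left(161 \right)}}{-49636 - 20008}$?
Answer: $- \frac{218921}{347244984} \approx -0.00063045$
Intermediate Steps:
$Z{\left(R \right)} = 44$
$\frac{- \frac{1389}{14958} + Z{\left(161 \right)}}{-49636 - 20008} = \frac{- \frac{1389}{14958} + 44}{-49636 - 20008} = \frac{\left(-1389\right) \frac{1}{14958} + 44}{-69644} = \left(- \frac{463}{4986} + 44\right) \left(- \frac{1}{69644}\right) = \frac{218921}{4986} \left(- \frac{1}{69644}\right) = - \frac{218921}{347244984}$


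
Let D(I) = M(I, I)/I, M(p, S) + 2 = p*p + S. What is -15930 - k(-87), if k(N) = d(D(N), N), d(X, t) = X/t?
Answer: -120581650/7569 ≈ -15931.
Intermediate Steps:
M(p, S) = -2 + S + p**2 (M(p, S) = -2 + (p*p + S) = -2 + (p**2 + S) = -2 + (S + p**2) = -2 + S + p**2)
D(I) = (-2 + I + I**2)/I
k(N) = (1 + N - 2/N)/N
-15930 - k(-87) = -15930 - (-2 - 87 + (-87)**2)/(-87)**2 = -15930 - (-2 - 87 + 7569)/7569 = -15930 - 7480/7569 = -120581650/7569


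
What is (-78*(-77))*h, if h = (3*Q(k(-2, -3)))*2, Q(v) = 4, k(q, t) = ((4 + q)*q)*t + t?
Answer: 144144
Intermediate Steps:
k(q, t) = t + q*t*(4 + q) (k(q, t) = (q*(4 + q))*t + t = q*t*(4 + q) + t = t + q*t*(4 + q))
h = 24 (h = (3*4)*2 = 12*2 = 24)
(-78*(-77))*h = -78*(-77)*24 = 6006*24 = 144144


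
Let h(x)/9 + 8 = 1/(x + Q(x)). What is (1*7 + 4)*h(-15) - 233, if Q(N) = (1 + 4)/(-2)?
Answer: -36073/35 ≈ -1030.7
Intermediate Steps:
Q(N) = -5/2 (Q(N) = 5*(-1/2) = -5/2)
h(x) = -72 + 9/(-5/2 + x) (h(x) = -72 + 9/(x - 5/2) = -72 + 9/(-5/2 + x))
(1*7 + 4)*h(-15) - 233 = (1*7 + 4)*(18*(21 - 8*(-15))/(-5 + 2*(-15))) - 233 = (7 + 4)*(18*(21 + 120)/(-5 - 30)) - 233 = 11*(18*141/(-35)) - 233 = 11*(18*(-1/35)*141) - 233 = 11*(-2538/35) - 233 = -27918/35 - 233 = -36073/35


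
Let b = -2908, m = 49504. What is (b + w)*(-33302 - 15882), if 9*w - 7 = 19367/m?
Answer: 221200393649/1547 ≈ 1.4299e+8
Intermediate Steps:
w = 40655/49504 (w = 7/9 + (19367/49504)/9 = 7/9 + (19367*(1/49504))/9 = 7/9 + (⅑)*(19367/49504) = 7/9 + 19367/445536 = 40655/49504 ≈ 0.82125)
(b + w)*(-33302 - 15882) = (-2908 + 40655/49504)*(-33302 - 15882) = -143916977/49504*(-49184) = 221200393649/1547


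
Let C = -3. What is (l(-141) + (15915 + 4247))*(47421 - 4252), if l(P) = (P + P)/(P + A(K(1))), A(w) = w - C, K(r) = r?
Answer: 119253326444/137 ≈ 8.7046e+8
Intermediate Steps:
A(w) = 3 + w (A(w) = w - 1*(-3) = w + 3 = 3 + w)
l(P) = 2*P/(4 + P) (l(P) = (P + P)/(P + (3 + 1)) = (2*P)/(P + 4) = (2*P)/(4 + P) = 2*P/(4 + P))
(l(-141) + (15915 + 4247))*(47421 - 4252) = (2*(-141)/(4 - 141) + (15915 + 4247))*(47421 - 4252) = (2*(-141)/(-137) + 20162)*43169 = (2*(-141)*(-1/137) + 20162)*43169 = (282/137 + 20162)*43169 = (2762476/137)*43169 = 119253326444/137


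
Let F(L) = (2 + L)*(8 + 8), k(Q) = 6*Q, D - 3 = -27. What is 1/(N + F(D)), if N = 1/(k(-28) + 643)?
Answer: -475/167199 ≈ -0.0028409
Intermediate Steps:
D = -24 (D = 3 - 27 = -24)
F(L) = 32 + 16*L (F(L) = (2 + L)*16 = 32 + 16*L)
N = 1/475 (N = 1/(6*(-28) + 643) = 1/(-168 + 643) = 1/475 ≈ 0.0021053)
1/(N + F(D)) = 1/(1/475 + (32 + 16*(-24))) = 1/(1/475 + (32 - 384)) = 1/(1/475 - 352) = 1/(-167199/475) = -475/167199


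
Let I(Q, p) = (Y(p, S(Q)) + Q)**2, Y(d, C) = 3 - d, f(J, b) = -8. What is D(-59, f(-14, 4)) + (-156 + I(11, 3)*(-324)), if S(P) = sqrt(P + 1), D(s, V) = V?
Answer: -39368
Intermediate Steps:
S(P) = sqrt(1 + P)
I(Q, p) = (3 + Q - p)**2 (I(Q, p) = ((3 - p) + Q)**2 = (3 + Q - p)**2)
D(-59, f(-14, 4)) + (-156 + I(11, 3)*(-324)) = -8 + (-156 + (3 + 11 - 1*3)**2*(-324)) = -8 + (-156 + (3 + 11 - 3)**2*(-324)) = -8 + (-156 + 11**2*(-324)) = -8 + (-156 + 121*(-324)) = -8 + (-156 - 39204) = -8 - 39360 = -39368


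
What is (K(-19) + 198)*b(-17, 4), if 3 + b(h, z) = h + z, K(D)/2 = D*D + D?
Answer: -14112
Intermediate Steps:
K(D) = 2*D + 2*D² (K(D) = 2*(D*D + D) = 2*(D² + D) = 2*(D + D²) = 2*D + 2*D²)
b(h, z) = -3 + h + z (b(h, z) = -3 + (h + z) = -3 + h + z)
(K(-19) + 198)*b(-17, 4) = (2*(-19)*(1 - 19) + 198)*(-3 - 17 + 4) = (2*(-19)*(-18) + 198)*(-16) = (684 + 198)*(-16) = 882*(-16) = -14112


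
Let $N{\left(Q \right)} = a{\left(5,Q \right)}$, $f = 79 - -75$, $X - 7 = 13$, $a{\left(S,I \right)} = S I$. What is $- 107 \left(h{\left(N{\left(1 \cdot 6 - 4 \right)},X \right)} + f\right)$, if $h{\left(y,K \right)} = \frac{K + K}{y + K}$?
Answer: $- \frac{49862}{3} \approx -16621.0$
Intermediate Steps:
$a{\left(S,I \right)} = I S$
$X = 20$ ($X = 7 + 13 = 20$)
$f = 154$ ($f = 79 + 75 = 154$)
$N{\left(Q \right)} = 5 Q$ ($N{\left(Q \right)} = Q 5 = 5 Q$)
$h{\left(y,K \right)} = \frac{2 K}{K + y}$
$- 107 \left(h{\left(N{\left(1 \cdot 6 - 4 \right)},X \right)} + f\right) = - 107 \left(2 \cdot 20 \frac{1}{20 + 5 \left(1 \cdot 6 - 4\right)} + 154\right) = - 107 \left(2 \cdot 20 \frac{1}{20 + 5 \left(6 - 4\right)} + 154\right) = - 107 \left(2 \cdot 20 \frac{1}{20 + 5 \cdot 2} + 154\right) = - 107 \left(2 \cdot 20 \frac{1}{20 + 10} + 154\right) = - 107 \left(2 \cdot 20 \cdot \frac{1}{30} + 154\right) = - 107 \left(\frac{4}{3} + 154\right) = \left(-107\right) \frac{466}{3} = - \frac{49862}{3}$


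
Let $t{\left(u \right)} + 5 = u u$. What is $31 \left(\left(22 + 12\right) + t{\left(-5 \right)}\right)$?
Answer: $1674$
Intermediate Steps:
$t{\left(u \right)} = -5 + u^{2}$ ($t{\left(u \right)} = -5 + u u = -5 + u^{2}$)
$31 \left(\left(22 + 12\right) + t{\left(-5 \right)}\right) = 31 \left(\left(22 + 12\right) - \left(5 - \left(-5\right)^{2}\right)\right) = 31 \left(34 + \left(-5 + 25\right)\right) = 31 \left(34 + 20\right) = 31 \cdot 54 = 1674$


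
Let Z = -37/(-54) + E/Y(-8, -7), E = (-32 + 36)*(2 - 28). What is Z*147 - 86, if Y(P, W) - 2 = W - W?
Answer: -137327/18 ≈ -7629.3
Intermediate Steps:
Y(P, W) = 2 (Y(P, W) = 2 + (W - W) = 2 + 0 = 2)
E = -104 (E = 4*(-26) = -104)
Z = -2771/54 (Z = -37/(-54) - 104/2 = -37*(-1/54) - 104*½ = 37/54 - 52 = -2771/54 ≈ -51.315)
Z*147 - 86 = -2771/54*147 - 86 = -135779/18 - 86 = -137327/18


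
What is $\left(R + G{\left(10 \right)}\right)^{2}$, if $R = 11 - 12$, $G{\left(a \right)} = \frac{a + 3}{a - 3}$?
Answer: $\frac{36}{49} \approx 0.73469$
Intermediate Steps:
$G{\left(a \right)} = \frac{3 + a}{-3 + a}$
$R = -1$ ($R = 11 - 12 = -1$)
$\left(R + G{\left(10 \right)}\right)^{2} = \left(-1 + \frac{3 + 10}{-3 + 10}\right)^{2} = \left(-1 + \frac{1}{7} \cdot 13\right)^{2} = \left(-1 + \frac{13}{7}\right)^{2} = \left(\frac{6}{7}\right)^{2} = \frac{36}{49}$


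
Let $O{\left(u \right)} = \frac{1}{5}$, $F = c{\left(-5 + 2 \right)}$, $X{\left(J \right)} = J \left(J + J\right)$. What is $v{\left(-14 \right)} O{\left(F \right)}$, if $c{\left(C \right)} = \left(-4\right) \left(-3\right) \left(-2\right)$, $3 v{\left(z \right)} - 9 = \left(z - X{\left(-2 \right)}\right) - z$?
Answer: $\frac{1}{15} \approx 0.066667$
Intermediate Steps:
$X{\left(J \right)} = 2 J^{2}$ ($X{\left(J \right)} = J 2 J = 2 J^{2}$)
$v{\left(z \right)} = \frac{1}{3}$ ($v{\left(z \right)} = 3 + \frac{\left(z - 2 \left(-2\right)^{2}\right) - z}{3} = 3 + \frac{\left(z - 2 \cdot 4\right) - z}{3} = 3 + \frac{\left(z - 8\right) - z}{3} = 3 + \frac{\left(-8 + z\right) - z}{3} = 3 + \frac{1}{3} \left(-8\right) = 3 - \frac{8}{3} = \frac{1}{3}$)
$c{\left(C \right)} = -24$ ($c{\left(C \right)} = 12 \left(-2\right) = -24$)
$F = -24$
$O{\left(u \right)} = \frac{1}{5}$
$v{\left(-14 \right)} O{\left(F \right)} = \frac{1}{3} \cdot \frac{1}{5} = \frac{1}{15}$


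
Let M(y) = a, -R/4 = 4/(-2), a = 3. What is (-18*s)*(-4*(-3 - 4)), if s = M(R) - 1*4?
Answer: 504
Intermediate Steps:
R = 8 (R = -16/(-2) = -16*(-1)/2 = -4*(-2) = 8)
M(y) = 3
s = -1 (s = 3 - 1*4 = 3 - 4 = -1)
(-18*s)*(-4*(-3 - 4)) = (-18*(-1))*(-4*(-3 - 4)) = 18*(-4*(-7)) = 18*28 = 504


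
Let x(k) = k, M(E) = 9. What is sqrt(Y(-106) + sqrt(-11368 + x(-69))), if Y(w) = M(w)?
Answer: sqrt(9 + I*sqrt(11437)) ≈ 7.6263 + 7.0115*I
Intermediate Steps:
Y(w) = 9
sqrt(Y(-106) + sqrt(-11368 + x(-69))) = sqrt(9 + sqrt(-11368 - 69)) = sqrt(9 + sqrt(-11437)) = sqrt(9 + I*sqrt(11437))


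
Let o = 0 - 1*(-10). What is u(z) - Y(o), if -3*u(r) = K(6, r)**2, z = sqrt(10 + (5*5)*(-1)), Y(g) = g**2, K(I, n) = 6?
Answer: -112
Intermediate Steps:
o = 10 (o = 0 + 10 = 10)
z = I*sqrt(15) (z = sqrt(10 + 25*(-1)) = sqrt(10 - 25) = sqrt(-15) = I*sqrt(15) ≈ 3.873*I)
u(r) = -12 (u(r) = -1/3*6**2 = -1/3*36 = -12)
u(z) - Y(o) = -12 - 1*10**2 = -12 - 1*100 = -12 - 100 = -112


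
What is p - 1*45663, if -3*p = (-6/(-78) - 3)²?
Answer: -23152585/507 ≈ -45666.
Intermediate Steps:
p = -1444/507 (p = -(-6/(-78) - 3)²/3 = -(-6*(-1/78) - 3)²/3 = -(1/13 - 3)²/3 = -(-38/13)²/3 = -⅓*1444/169 = -1444/507 ≈ -2.8481)
p - 1*45663 = -1444/507 - 1*45663 = -1444/507 - 45663 = -23152585/507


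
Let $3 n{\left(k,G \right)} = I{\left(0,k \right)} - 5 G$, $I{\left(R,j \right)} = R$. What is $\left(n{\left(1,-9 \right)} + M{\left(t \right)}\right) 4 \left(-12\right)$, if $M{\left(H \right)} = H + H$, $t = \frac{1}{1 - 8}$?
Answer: $- \frac{4944}{7} \approx -706.29$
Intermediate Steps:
$n{\left(k,G \right)} = - \frac{5 G}{3}$ ($n{\left(k,G \right)} = \frac{0 - 5 G}{3} = \frac{\left(-5\right) G}{3} = - \frac{5 G}{3}$)
$t = - \frac{1}{7}$ ($t = \frac{1}{-7} = - \frac{1}{7} \approx -0.14286$)
$M{\left(H \right)} = 2 H$
$\left(n{\left(1,-9 \right)} + M{\left(t \right)}\right) 4 \left(-12\right) = \left(\left(- \frac{5}{3}\right) \left(-9\right) + 2 \left(- \frac{1}{7}\right)\right) 4 \left(-12\right) = \left(15 - \frac{2}{7}\right) \left(-48\right) = \frac{103}{7} \left(-48\right) = - \frac{4944}{7}$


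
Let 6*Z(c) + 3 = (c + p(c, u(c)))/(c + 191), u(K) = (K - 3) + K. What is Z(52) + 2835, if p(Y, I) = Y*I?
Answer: 1379335/486 ≈ 2838.1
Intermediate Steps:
u(K) = -3 + 2*K (u(K) = (-3 + K) + K = -3 + 2*K)
p(Y, I) = I*Y
Z(c) = -½ + (c + c*(-3 + 2*c))/(6*(191 + c)) (Z(c) = -½ + ((c + (-3 + 2*c)*c)/(c + 191))/6 = -½ + ((c + c*(-3 + 2*c))/(191 + c))/6 = -½ + (c + c*(-3 + 2*c))/(6*(191 + c)))
Z(52) + 2835 = (-573 - 5*52 + 2*52²)/(6*(191 + 52)) + 2835 = (⅙)*(-573 - 260 + 2*2704)/243 + 2835 = (⅙)*(1/243)*(-573 - 260 + 5408) + 2835 = (⅙)*(1/243)*4575 + 2835 = 1525/486 + 2835 = 1379335/486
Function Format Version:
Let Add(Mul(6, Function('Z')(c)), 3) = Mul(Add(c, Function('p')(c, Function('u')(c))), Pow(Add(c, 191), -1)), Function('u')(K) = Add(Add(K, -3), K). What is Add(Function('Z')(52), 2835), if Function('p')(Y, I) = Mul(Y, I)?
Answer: Rational(1379335, 486) ≈ 2838.1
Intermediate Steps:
Function('u')(K) = Add(-3, Mul(2, K)) (Function('u')(K) = Add(Add(-3, K), K) = Add(-3, Mul(2, K)))
Function('p')(Y, I) = Mul(I, Y)
Function('Z')(c) = Add(Rational(-1, 2), Mul(Rational(1, 6), Pow(Add(191, c), -1), Add(c, Mul(c, Add(-3, Mul(2, c)))))) (Function('Z')(c) = Add(Rational(-1, 2), Mul(Rational(1, 6), Mul(Add(c, Mul(Add(-3, Mul(2, c)), c)), Pow(Add(c, 191), -1)))) = Add(Rational(-1, 2), Mul(Rational(1, 6), Mul(Add(c, Mul(c, Add(-3, Mul(2, c)))), Pow(Add(191, c), -1)))) = Add(Rational(-1, 2), Mul(Rational(1, 6), Mul(Pow(Add(191, c), -1), Add(c, Mul(c, Add(-3, Mul(2, c))))))) = Add(Rational(-1, 2), Mul(Rational(1, 6), Pow(Add(191, c), -1), Add(c, Mul(c, Add(-3, Mul(2, c)))))))
Add(Function('Z')(52), 2835) = Add(Mul(Rational(1, 6), Pow(Add(191, 52), -1), Add(-573, Mul(-5, 52), Mul(2, Pow(52, 2)))), 2835) = Add(Mul(Rational(1, 6), Pow(243, -1), Add(-573, -260, Mul(2, 2704))), 2835) = Add(Mul(Rational(1, 6), Rational(1, 243), Add(-573, -260, 5408)), 2835) = Add(Mul(Rational(1, 6), Rational(1, 243), 4575), 2835) = Add(Rational(1525, 486), 2835) = Rational(1379335, 486)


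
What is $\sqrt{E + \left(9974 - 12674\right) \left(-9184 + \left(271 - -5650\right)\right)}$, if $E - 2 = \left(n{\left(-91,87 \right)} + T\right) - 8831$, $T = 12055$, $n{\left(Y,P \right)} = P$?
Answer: $\sqrt{8813413} \approx 2968.7$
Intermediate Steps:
$E = 3313$ ($E = 2 + \left(\left(87 + 12055\right) - 8831\right) = 2 + \left(12142 - 8831\right) = 2 + 3311 = 3313$)
$\sqrt{E + \left(9974 - 12674\right) \left(-9184 + \left(271 - -5650\right)\right)} = \sqrt{3313 + \left(9974 - 12674\right) \left(-9184 + \left(271 - -5650\right)\right)} = \sqrt{3313 - 2700 \left(-9184 + \left(271 + 5650\right)\right)} = \sqrt{3313 - 2700 \left(-9184 + 5921\right)} = \sqrt{3313 - -8810100} = \sqrt{3313 + 8810100} = \sqrt{8813413}$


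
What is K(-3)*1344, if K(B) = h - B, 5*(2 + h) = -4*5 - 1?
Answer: -21504/5 ≈ -4300.8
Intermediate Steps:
h = -31/5 (h = -2 + (-4*5 - 1)/5 = -2 + (-20 - 1)/5 = -2 + (⅕)*(-21) = -2 - 21/5 = -31/5 ≈ -6.2000)
K(B) = -31/5 - B
K(-3)*1344 = (-31/5 - 1*(-3))*1344 = (-31/5 + 3)*1344 = -16/5*1344 = -21504/5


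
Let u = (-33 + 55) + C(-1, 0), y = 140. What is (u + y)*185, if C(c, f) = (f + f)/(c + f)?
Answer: 29970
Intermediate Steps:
C(c, f) = 2*f/(c + f) (C(c, f) = (2*f)/(c + f) = 2*f/(c + f))
u = 22 (u = (-33 + 55) + 2*0/(-1 + 0) = 22 + 2*0/(-1) = 22 + 2*0*(-1) = 22 + 0 = 22)
(u + y)*185 = (22 + 140)*185 = 162*185 = 29970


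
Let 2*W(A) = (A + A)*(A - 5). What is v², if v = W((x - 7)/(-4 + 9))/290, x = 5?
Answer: 729/13140625 ≈ 5.5477e-5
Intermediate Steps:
W(A) = A*(-5 + A) (W(A) = ((A + A)*(A - 5))/2 = ((2*A)*(-5 + A))/2 = (2*A*(-5 + A))/2 = A*(-5 + A))
v = 27/3625 (v = (((5 - 7)/(-4 + 9))*(-5 + (5 - 7)/(-4 + 9)))/290 = ((-2/5)*(-5 - 2/5))*(1/290) = ((-2*⅕)*(-5 - 2*⅕))*(1/290) = -2*(-5 - ⅖)/5*(1/290) = -⅖*(-27/5)*(1/290) = (54/25)*(1/290) = 27/3625 ≈ 0.0074483)
v² = (27/3625)² = 729/13140625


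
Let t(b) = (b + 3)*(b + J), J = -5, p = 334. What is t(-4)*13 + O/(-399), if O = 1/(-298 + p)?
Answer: 1680587/14364 ≈ 117.00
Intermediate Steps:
t(b) = (-5 + b)*(3 + b) (t(b) = (b + 3)*(b - 5) = (3 + b)*(-5 + b) = (-5 + b)*(3 + b))
O = 1/36 (O = 1/(-298 + 334) = 1/36 ≈ 0.027778)
t(-4)*13 + O/(-399) = (-15 + (-4)² - 2*(-4))*13 + (1/36)/(-399) = (-15 + 16 + 8)*13 - 1/399*1/36 = 9*13 - 1/14364 = 117 - 1/14364 = 1680587/14364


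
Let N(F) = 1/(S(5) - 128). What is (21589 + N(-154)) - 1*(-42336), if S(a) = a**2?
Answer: 6584274/103 ≈ 63925.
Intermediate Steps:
N(F) = -1/103 (N(F) = 1/(5**2 - 128) = 1/(25 - 128) = 1/(-103) = -1/103)
(21589 + N(-154)) - 1*(-42336) = (21589 - 1/103) - 1*(-42336) = 2223666/103 + 42336 = 6584274/103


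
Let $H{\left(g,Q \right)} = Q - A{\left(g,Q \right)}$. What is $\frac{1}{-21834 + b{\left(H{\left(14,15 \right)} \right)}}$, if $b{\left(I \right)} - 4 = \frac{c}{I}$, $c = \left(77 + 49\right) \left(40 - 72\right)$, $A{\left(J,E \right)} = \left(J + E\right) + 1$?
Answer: $- \frac{5}{107806} \approx -4.638 \cdot 10^{-5}$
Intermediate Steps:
$A{\left(J,E \right)} = 1 + E + J$ ($A{\left(J,E \right)} = \left(E + J\right) + 1 = 1 + E + J$)
$c = -4032$ ($c = 126 \left(-32\right) = -4032$)
$H{\left(g,Q \right)} = -1 - g$ ($H{\left(g,Q \right)} = Q - \left(1 + Q + g\right) = -1 - g$)
$b{\left(I \right)} = 4 - \frac{4032}{I}$
$\frac{1}{-21834 + b{\left(H{\left(14,15 \right)} \right)}} = \frac{1}{-21834 - \left(-4 + \frac{4032}{-1 - 14}\right)} = \frac{1}{-21834 - \left(-4 + \frac{4032}{-15}\right)} = \frac{1}{-21834 + \left(4 - - \frac{1344}{5}\right)} = \frac{1}{-21834 + \left(4 + \frac{1344}{5}\right)} = \frac{1}{-21834 + \frac{1364}{5}} = \frac{1}{- \frac{107806}{5}} = - \frac{5}{107806}$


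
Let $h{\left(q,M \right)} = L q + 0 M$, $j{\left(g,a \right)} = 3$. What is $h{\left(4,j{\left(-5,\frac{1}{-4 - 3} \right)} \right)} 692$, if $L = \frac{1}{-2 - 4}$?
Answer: $- \frac{1384}{3} \approx -461.33$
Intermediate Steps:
$L = - \frac{1}{6}$ ($L = \frac{1}{-6} = - \frac{1}{6} \approx -0.16667$)
$h{\left(q,M \right)} = - \frac{q}{6}$ ($h{\left(q,M \right)} = - \frac{q}{6} + 0 M = - \frac{q}{6} + 0 = - \frac{q}{6}$)
$h{\left(4,j{\left(-5,\frac{1}{-4 - 3} \right)} \right)} 692 = \left(- \frac{1}{6}\right) 4 \cdot 692 = \left(- \frac{2}{3}\right) 692 = - \frac{1384}{3}$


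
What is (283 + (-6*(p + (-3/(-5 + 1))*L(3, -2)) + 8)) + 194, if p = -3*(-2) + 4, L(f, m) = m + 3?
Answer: 841/2 ≈ 420.50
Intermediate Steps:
L(f, m) = 3 + m
p = 10 (p = 6 + 4 = 10)
(283 + (-6*(p + (-3/(-5 + 1))*L(3, -2)) + 8)) + 194 = (283 + (-6*(10 + (-3/(-5 + 1))*(3 - 2)) + 8)) + 194 = (283 + (-6*(10 + (-3/(-4))*1) + 8)) + 194 = (283 + (-6*(10 - ¼*(-3)*1) + 8)) + 194 = (283 + (-6*(10 + (¾)*1) + 8)) + 194 = (283 + (-6*(10 + ¾) + 8)) + 194 = (283 + (-6*43/4 + 8)) + 194 = (283 + (-129/2 + 8)) + 194 = (283 - 113/2) + 194 = 453/2 + 194 = 841/2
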